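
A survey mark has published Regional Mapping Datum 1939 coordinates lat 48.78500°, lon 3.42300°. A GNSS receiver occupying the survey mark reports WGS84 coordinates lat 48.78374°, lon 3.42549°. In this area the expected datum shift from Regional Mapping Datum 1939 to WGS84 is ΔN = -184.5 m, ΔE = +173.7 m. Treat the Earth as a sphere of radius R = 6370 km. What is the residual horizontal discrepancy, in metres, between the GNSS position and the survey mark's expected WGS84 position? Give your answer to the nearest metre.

Observed coordinate differences: Δφ = -0.00126°, Δλ = +0.00249°.
Converting to metres (1° lat = 111177 m, cos φ = 0.658886): observed ΔN = -140.1 m, observed ΔE = 182.4 m.
Subtracting the expected shift leaves a residual of -140.1 − (-184.5) = 44.4 m north and 182.4 − (173.7) = 8.7 m east.
Residual distance = √(44.4² + 8.7²) = 45.3 m.

45 m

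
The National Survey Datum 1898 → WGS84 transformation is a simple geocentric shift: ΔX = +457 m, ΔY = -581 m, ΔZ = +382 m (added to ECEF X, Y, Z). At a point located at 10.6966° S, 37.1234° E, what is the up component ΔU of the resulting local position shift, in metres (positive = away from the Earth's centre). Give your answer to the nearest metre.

ΔU = -57 m

The local up (radial) axis is (cos φ cos λ, cos φ sin λ, sin φ), giving ΔU = 358.052 − 344.560 − 70.902 = -57.41 m.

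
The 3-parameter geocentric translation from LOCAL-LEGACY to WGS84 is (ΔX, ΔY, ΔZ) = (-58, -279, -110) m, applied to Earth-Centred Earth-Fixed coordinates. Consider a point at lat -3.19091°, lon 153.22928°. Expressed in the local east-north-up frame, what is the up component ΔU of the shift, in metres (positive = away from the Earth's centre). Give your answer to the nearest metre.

ΔU = -68 m

The local up (radial) axis is (cos φ cos λ, cos φ sin λ, sin φ), giving ΔU = 51.703 − 125.473 + 6.123 = -67.65 m.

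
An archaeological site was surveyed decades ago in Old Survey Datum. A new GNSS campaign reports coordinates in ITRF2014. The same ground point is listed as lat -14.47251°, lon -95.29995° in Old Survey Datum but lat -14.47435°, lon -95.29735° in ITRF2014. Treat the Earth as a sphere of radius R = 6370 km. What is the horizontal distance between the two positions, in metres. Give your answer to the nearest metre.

347 m

Δφ = -14.47435° − -14.47251° = -0.00184°; Δλ = -95.29735° − -95.29995° = +0.00260°.
1° along a meridian = πR/180 = 111177 m.
ΔN = Δφ × 111177 = -204.6 m; ΔE = Δλ × 111177 × cos(-14.47251°) = +0.00260 × 111177 × 0.968268 = 279.9 m.
Distance = √(ΔE² + ΔN²) = √(279.9² + (-204.6)²) = 346.7 m.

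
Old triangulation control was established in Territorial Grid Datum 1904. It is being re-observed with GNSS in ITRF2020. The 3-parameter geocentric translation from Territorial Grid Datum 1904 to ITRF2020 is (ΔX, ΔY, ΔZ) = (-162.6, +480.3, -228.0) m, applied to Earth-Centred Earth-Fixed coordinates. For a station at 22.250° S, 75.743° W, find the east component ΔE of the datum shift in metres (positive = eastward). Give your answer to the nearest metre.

ΔE = -39 m

The local east axis at (φ, λ) is (−sin λ, cos λ, 0), so ΔE = −sin(-75.743°)·(-162.6) + cos(-75.743°)·480.3 = -39.31 m.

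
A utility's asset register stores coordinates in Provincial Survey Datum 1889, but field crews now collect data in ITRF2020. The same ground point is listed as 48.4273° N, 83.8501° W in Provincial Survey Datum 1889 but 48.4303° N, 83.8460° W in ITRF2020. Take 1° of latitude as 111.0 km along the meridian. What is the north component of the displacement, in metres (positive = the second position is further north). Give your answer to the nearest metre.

ΔN = 333 m

Δφ = 48.4303° − 48.4273° = +0.0030°; Δλ = -83.8460° − -83.8501° = +0.0041°.
ΔN = Δφ × 111000 = 333.0 m; ΔE = Δλ × 111000 × cos(48.4273°) = +0.0041 × 111000 × 0.663570 = 302.0 m.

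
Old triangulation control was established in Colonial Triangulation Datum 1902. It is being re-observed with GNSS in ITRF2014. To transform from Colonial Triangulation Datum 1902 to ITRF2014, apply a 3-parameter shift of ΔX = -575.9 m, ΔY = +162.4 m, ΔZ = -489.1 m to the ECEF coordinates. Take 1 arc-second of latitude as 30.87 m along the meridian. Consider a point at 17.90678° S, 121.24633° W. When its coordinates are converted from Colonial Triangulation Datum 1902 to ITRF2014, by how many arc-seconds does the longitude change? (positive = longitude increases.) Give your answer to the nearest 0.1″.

Δλ = -19.6″

sin φ = -0.307469, cos φ = 0.951558, sin λ = -0.854945, cos λ = -0.518718.
East component: ΔE = −sin λ·ΔX + cos λ·ΔY = −(-0.854945)(-575.9) + (-0.518718)(162.4) = -576.60 m.
1° of latitude spans 3600 × 30.87 = 111132 m; at latitude φ, 1° of longitude spans that × cos φ = 105748.5 m, so Δλ = -576.60 / 105748.5 × 3600 = -19.629″.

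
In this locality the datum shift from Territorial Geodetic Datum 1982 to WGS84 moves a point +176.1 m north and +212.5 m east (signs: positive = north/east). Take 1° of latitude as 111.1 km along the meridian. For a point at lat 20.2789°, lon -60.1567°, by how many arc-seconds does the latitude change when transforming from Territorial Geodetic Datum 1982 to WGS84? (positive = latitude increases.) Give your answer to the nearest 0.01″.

Δφ = 5.71″

1° of latitude = 111.1 km, so Δφ = 176.1 / 111100 = 0.0015851° = 5.706″.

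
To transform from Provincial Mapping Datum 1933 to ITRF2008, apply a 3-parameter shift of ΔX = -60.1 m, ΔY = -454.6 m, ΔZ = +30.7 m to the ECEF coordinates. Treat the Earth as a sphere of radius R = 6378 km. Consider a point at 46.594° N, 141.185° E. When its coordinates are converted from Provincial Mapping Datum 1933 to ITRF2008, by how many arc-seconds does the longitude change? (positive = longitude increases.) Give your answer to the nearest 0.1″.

sin φ = 0.726503, cos φ = 0.687164, sin λ = 0.626808, cos λ = -0.779174.
East component: ΔE = −sin λ·ΔX + cos λ·ΔY = −(0.626808)(-60.1) + (-0.779174)(-454.6) = 391.88 m.
1° of latitude spans πR/180 = 111317 m; at latitude φ, 1° of longitude spans that × cos φ = 76493.1 m, so Δλ = 391.88 / 76493.1 × 3600 = 18.443″.

Δλ = 18.4″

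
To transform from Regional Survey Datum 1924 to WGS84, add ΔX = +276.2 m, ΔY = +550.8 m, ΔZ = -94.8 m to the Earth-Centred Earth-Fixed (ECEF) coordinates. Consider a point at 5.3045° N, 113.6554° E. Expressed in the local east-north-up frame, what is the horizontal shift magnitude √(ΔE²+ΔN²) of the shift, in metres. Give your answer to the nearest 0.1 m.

The local east axis at (φ, λ) is (−sin λ, cos λ, 0), so ΔE = −sin(113.6554°)·276.2 + cos(113.6554°)·550.8 = -473.99 m.
The local north axis is (−sin φ cos λ, −sin φ sin λ, cos φ), giving ΔN = 10.245 − 46.642 − 94.394 = -130.79 m.
Horizontal magnitude = √(ΔE² + ΔN²) = √((-473.99)² + (-130.79)²) = 491.71 m.

491.7 m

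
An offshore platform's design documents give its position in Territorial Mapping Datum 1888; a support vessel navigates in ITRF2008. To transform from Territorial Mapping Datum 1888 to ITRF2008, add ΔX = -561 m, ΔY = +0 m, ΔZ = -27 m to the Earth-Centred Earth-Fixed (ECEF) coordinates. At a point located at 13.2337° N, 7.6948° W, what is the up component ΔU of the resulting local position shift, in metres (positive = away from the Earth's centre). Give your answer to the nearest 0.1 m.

At φ = 13.2337°, λ = -7.6948°: sin φ = 0.228923, cos φ = 0.973444, sin λ = -0.133896, cos λ = 0.990995.
ΔU = cos φ cos λ·ΔX + cos φ sin λ·ΔY + sin φ·ΔZ = (0.973444)(0.990995)(-561) + (0.973444)(-0.133896)(0) + (0.228923)(-27) = -547.37 m.

ΔU = -547.4 m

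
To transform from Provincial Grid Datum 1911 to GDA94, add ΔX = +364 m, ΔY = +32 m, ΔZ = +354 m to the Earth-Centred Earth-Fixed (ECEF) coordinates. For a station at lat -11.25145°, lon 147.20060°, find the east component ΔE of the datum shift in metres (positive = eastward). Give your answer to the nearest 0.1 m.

ΔE = -224.1 m

At φ = -11.25145°, λ = 147.20060°: sin φ = -0.195115, cos φ = 0.980780, sin λ = 0.541699, cos λ = -0.840572.
ΔE = −sin λ·ΔX + cos λ·ΔY = −(0.541699)·(364) + (-0.840572)·(32) = -224.08 m.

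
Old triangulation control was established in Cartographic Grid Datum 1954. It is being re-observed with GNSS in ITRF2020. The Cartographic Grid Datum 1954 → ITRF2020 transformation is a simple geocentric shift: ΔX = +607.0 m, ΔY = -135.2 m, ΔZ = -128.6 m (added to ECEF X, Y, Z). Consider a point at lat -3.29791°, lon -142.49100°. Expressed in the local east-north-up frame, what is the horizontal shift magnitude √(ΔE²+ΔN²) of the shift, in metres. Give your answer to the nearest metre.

The local east axis at (φ, λ) is (−sin λ, cos λ, 0), so ΔE = −sin(-142.49100°)·607.0 + cos(-142.49100°)·(-135.2) = 476.84 m.
The local north axis is (−sin φ cos λ, −sin φ sin λ, cos φ), giving ΔN = -27.700 + 4.736 − 128.387 = -151.35 m.
Horizontal magnitude = √(ΔE² + ΔN²) = √(476.84² + (-151.35)²) = 500.29 m.

500 m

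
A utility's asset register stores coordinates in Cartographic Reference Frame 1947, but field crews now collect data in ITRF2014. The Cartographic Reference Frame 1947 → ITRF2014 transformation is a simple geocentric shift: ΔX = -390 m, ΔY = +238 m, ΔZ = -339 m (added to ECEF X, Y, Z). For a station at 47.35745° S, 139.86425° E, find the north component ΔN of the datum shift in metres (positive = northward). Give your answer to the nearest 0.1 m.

The local north axis is (−sin φ cos λ, −sin φ sin λ, cos φ), giving ΔN = 219.327 + 112.851 − 229.646 = 102.53 m.

ΔN = 102.5 m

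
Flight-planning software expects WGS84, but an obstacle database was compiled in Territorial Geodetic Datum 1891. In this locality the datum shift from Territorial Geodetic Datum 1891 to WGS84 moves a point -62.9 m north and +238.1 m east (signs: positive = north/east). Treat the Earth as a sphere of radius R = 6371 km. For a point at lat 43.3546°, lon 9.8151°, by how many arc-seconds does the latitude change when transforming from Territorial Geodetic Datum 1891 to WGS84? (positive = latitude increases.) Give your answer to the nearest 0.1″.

Δφ = -2.0″

On a sphere of radius R, 1 rad of latitude = R, so Δφ = ΔN / R = -62.9 / 6371000 = -9.8729e-06 rad = -2.036″.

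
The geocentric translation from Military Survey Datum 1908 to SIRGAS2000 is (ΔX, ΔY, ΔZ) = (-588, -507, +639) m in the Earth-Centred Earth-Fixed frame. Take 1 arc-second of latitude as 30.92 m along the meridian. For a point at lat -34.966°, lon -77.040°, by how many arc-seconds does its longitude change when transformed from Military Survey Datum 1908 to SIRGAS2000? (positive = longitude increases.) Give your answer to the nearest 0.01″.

Δλ = -27.10″

sin φ = -0.573090, cos φ = 0.819492, sin λ = -0.974527, cos λ = 0.224271.
East component: ΔE = −sin λ·ΔX + cos λ·ΔY = −(-0.974527)(-588) + (0.224271)(-507) = -686.73 m.
1° of latitude spans 3600 × 30.92 = 111312 m; at latitude φ, 1° of longitude spans that × cos φ = 91219.3 m, so Δλ = -686.73 / 91219.3 × 3600 = -27.102″.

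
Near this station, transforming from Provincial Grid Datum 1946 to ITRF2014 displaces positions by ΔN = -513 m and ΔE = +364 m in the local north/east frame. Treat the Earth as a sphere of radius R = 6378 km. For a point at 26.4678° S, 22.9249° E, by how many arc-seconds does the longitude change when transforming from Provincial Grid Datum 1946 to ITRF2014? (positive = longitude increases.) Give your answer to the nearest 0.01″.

At latitude -26.4678°, cos φ = 0.895185.
One radian of longitude at latitude φ spans R cos φ, so Δλ = ΔE / (R cos φ) = 364.0 / (6378000 × 0.895185) = 6.3754e-05 rad = 13.150″.

Δλ = 13.15″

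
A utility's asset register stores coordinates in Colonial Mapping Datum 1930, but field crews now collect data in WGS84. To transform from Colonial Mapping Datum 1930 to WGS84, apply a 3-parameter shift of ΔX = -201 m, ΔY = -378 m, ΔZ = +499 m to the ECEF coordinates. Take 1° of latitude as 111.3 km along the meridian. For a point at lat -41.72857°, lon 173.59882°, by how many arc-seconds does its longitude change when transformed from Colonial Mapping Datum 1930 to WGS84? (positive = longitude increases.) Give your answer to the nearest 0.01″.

Δλ = 17.25″

sin φ = -0.665603, cos φ = 0.746306, sin λ = 0.111489, cos λ = -0.993766.
East component: ΔE = −sin λ·ΔX + cos λ·ΔY = −(0.111489)(-201) + (-0.993766)(-378) = 398.05 m.
1° of latitude spans 111300 m; at latitude φ, 1° of longitude spans that × cos φ = 83063.9 m, so Δλ = 398.05 / 83063.9 × 3600 = 17.252″.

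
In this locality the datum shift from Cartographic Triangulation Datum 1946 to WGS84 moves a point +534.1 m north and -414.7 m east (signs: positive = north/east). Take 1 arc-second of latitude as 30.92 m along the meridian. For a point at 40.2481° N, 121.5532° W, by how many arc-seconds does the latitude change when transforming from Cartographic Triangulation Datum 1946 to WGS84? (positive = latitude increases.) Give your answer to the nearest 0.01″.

Δφ = 17.27″

1″ of latitude = 30.92 m, so Δφ = 534.1 / 30.92 = 17.274″.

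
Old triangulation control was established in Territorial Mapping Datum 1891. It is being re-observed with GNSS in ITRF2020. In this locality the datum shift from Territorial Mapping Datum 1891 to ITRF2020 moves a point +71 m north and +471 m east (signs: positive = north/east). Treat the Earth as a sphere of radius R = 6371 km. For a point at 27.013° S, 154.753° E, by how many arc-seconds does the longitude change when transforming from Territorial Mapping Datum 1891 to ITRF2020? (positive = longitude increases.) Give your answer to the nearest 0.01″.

Δλ = 17.12″

At latitude -27.013°, cos φ = 0.890903.
One radian of longitude at latitude φ spans R cos φ, so Δλ = ΔE / (R cos φ) = 471.0 / (6371000 × 0.890903) = 8.2982e-05 rad = 17.116″.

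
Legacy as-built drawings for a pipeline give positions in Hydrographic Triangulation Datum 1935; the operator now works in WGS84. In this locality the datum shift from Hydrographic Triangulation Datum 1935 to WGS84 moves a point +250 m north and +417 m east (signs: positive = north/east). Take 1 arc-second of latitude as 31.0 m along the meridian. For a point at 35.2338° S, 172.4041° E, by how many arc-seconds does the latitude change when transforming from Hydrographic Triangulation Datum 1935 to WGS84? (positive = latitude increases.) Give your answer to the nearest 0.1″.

Δφ = 8.1″

1″ of latitude = 31.00 m, so Δφ = 250.0 / 31.00 = 8.065″.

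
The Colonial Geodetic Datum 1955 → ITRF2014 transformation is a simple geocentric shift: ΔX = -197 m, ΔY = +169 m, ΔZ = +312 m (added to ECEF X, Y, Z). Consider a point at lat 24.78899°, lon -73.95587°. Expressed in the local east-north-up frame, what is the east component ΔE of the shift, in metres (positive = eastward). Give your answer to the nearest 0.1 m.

The local east axis at (φ, λ) is (−sin λ, cos λ, 0), so ΔE = −sin(-73.95587°)·(-197) + cos(-73.95587°)·169 = -142.62 m.

ΔE = -142.6 m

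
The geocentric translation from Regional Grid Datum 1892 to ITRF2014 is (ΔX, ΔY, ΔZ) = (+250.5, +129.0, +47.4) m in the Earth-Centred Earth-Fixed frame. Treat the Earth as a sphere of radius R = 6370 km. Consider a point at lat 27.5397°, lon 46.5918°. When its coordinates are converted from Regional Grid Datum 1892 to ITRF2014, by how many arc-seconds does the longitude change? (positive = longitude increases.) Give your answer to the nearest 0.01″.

Δλ = -3.41″

sin φ = 0.462363, cos φ = 0.886691, sin λ = 0.726476, cos λ = 0.687191.
East component: ΔE = −sin λ·ΔX + cos λ·ΔY = −(0.726476)(250.5) + (0.687191)(129.0) = -93.33 m.
1° of latitude spans πR/180 = 111177 m; at latitude φ, 1° of longitude spans that × cos φ = 98580.0 m, so Δλ = -93.33 / 98580.0 × 3600 = -3.408″.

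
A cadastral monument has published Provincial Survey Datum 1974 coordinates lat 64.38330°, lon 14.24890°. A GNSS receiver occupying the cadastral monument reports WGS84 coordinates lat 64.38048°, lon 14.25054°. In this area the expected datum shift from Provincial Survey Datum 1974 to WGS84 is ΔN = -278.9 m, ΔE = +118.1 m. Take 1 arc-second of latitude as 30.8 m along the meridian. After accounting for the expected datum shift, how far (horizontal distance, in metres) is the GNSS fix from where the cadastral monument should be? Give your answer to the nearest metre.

52 m

Observed coordinate differences: Δφ = -0.00282°, Δλ = +0.00164°.
Converting to metres (1° lat = 110880 m, cos φ = 0.432349): observed ΔN = -312.7 m, observed ΔE = 78.6 m.
Subtracting the expected shift leaves a residual of -312.7 − (-278.9) = -33.8 m north and 78.6 − (118.1) = -39.5 m east.
Residual distance = √((-33.8)² + (-39.5)²) = 52.0 m.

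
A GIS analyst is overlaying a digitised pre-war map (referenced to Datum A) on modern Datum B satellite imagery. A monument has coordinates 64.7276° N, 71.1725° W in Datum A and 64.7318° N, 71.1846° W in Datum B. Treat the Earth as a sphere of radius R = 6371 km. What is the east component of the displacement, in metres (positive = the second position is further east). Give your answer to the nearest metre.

Δφ = 64.7318° − 64.7276° = +0.0042°; Δλ = -71.1846° − -71.1725° = -0.0121°.
1° along a meridian = πR/180 = 111195 m.
ΔN = Δφ × 111195 = 467.0 m; ΔE = Δλ × 111195 × cos(64.7276°) = -0.0121 × 111195 × 0.426922 = -574.4 m.

ΔE = -574 m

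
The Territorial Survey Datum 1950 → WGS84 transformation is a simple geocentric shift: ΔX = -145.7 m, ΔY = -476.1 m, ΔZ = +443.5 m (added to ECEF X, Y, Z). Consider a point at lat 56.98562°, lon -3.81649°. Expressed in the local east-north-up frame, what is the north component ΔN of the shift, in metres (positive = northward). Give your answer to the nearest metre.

At φ = 56.98562°, λ = -3.81649°: sin φ = 0.838534, cos φ = 0.544850, sin λ = -0.066561, cos λ = 0.997782.
ΔN = −sin φ cos λ·ΔX − sin φ sin λ·ΔY + cos φ·ΔZ = −(0.838534)(0.997782)(-145.7) − (0.838534)(-0.066561)(-476.1) + (0.544850)(443.5) = 336.97 m.

ΔN = 337 m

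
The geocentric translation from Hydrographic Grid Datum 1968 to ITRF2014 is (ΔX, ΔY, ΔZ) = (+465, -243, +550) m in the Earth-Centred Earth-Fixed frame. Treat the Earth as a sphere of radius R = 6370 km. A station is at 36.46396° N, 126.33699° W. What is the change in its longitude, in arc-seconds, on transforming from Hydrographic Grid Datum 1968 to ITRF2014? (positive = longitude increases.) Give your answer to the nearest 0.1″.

Δλ = 20.9″

sin φ = 0.594317, cos φ = 0.804231, sin λ = -0.805546, cos λ = -0.592533.
East component: ΔE = −sin λ·ΔX + cos λ·ΔY = −(-0.805546)(465) + (-0.592533)(-243) = 518.56 m.
1° of latitude spans πR/180 = 111177 m; at latitude φ, 1° of longitude spans that × cos φ = 89412.4 m, so Δλ = 518.56 / 89412.4 × 3600 = 20.879″.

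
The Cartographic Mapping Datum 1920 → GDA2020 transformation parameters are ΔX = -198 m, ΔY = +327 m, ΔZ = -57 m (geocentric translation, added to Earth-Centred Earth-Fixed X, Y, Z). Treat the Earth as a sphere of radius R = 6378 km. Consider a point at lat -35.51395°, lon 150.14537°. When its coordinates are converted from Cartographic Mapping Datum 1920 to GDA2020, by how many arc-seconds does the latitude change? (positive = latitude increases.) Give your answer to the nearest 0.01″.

sin φ = -0.580901, cos φ = 0.813974, sin λ = 0.497801, cos λ = -0.867291.
North component: ΔN = −sin φ cos λ·ΔX − sin φ sin λ·ΔY + cos φ·ΔZ = −(-0.580901)(-0.867291)(-198) − (-0.580901)(0.497801)(327) + (0.813974)(-57) = 147.92 m.
1° of latitude spans πR/180 = 111317 m, so Δφ = 147.92 / 111317 × 3600 = 4.784″.

Δφ = 4.78″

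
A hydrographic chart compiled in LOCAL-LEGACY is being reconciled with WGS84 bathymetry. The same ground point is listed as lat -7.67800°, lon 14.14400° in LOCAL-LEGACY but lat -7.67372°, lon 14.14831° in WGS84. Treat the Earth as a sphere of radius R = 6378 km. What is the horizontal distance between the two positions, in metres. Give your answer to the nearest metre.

Δφ = -7.67372° − -7.67800° = +0.00428°; Δλ = 14.14831° − 14.14400° = +0.00431°.
1° along a meridian = πR/180 = 111317 m.
ΔN = Δφ × 111317 = 476.4 m; ΔE = Δλ × 111317 × cos(-7.67800°) = +0.00431 × 111317 × 0.991035 = 475.5 m.
Distance = √(ΔE² + ΔN²) = √(475.5² + 476.4²) = 673.1 m.

673 m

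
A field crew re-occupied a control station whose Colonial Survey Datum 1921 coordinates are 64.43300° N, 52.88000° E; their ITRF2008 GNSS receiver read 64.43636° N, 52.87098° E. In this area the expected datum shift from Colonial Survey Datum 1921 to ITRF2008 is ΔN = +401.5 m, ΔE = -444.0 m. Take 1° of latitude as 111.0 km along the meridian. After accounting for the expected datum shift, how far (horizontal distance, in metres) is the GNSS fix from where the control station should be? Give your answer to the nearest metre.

Observed coordinate differences: Δφ = +0.00336°, Δλ = -0.00902°.
Converting to metres (1° lat = 111000 m, cos φ = 0.431566): observed ΔN = 373.0 m, observed ΔE = -432.1 m.
Subtracting the expected shift leaves a residual of 373.0 − (401.5) = -28.5 m north and -432.1 − (-444.0) = 11.9 m east.
Residual distance = √((-28.5)² + 11.9²) = 30.9 m.

31 m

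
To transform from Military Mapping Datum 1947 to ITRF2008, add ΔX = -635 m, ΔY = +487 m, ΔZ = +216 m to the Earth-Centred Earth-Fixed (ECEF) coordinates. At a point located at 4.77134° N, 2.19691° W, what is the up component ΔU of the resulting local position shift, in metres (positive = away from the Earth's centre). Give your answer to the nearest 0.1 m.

The local up (radial) axis is (cos φ cos λ, cos φ sin λ, sin φ), giving ΔU = -632.334 − 18.604 + 17.967 = -632.97 m.

ΔU = -633.0 m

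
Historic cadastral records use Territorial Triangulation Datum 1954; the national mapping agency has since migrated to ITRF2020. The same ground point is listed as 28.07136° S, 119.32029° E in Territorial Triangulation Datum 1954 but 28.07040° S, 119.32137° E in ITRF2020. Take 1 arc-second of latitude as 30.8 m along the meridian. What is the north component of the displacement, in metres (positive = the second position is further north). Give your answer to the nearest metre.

Δφ = -28.07040° − -28.07136° = +0.00096°; Δλ = 119.32137° − 119.32029° = +0.00108°.
1° of latitude = 3600 × 30.80 = 110880 m.
ΔN = Δφ × 110880 = 106.4 m; ΔE = Δλ × 110880 × cos(-28.07136°) = +0.00108 × 110880 × 0.882362 = 105.7 m.

ΔN = 106 m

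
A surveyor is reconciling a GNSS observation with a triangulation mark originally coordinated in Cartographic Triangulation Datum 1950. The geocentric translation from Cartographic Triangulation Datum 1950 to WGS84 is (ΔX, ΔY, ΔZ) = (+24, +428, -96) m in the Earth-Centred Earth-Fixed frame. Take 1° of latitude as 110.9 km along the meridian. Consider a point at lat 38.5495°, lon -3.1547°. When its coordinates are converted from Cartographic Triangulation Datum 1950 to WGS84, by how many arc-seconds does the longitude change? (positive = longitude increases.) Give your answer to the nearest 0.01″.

Δλ = 17.79″

sin φ = 0.623191, cos φ = 0.782070, sin λ = -0.055032, cos λ = 0.998485.
East component: ΔE = −sin λ·ΔX + cos λ·ΔY = −(-0.055032)(24) + (0.998485)(428) = 428.67 m.
1° of latitude spans 110900 m; at latitude φ, 1° of longitude spans that × cos φ = 86731.6 m, so Δλ = 428.67 / 86731.6 × 3600 = 17.793″.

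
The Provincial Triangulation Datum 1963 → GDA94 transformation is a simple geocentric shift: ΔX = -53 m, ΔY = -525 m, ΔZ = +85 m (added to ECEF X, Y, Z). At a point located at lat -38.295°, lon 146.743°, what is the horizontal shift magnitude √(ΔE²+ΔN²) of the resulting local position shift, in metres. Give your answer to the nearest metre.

The local east axis at (φ, λ) is (−sin λ, cos λ, 0), so ΔE = −sin(146.743°)·(-53) + cos(146.743°)·(-525) = 468.08 m.
The local north axis is (−sin φ cos λ, −sin φ sin λ, cos φ), giving ΔN = 27.465 − 178.419 + 66.711 = -84.24 m.
Horizontal magnitude = √(ΔE² + ΔN²) = √(468.08² + (-84.24)²) = 475.60 m.

476 m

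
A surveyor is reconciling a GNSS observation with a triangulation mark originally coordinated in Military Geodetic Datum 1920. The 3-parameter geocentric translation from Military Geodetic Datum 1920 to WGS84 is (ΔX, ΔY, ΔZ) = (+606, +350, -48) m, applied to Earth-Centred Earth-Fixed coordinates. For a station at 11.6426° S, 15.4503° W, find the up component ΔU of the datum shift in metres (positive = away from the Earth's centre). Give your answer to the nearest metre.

ΔU = 490 m

At φ = -11.6426°, λ = -15.4503°: sin φ = -0.201806, cos φ = 0.979425, sin λ = -0.266402, cos λ = 0.963862.
ΔU = cos φ cos λ·ΔX + cos φ sin λ·ΔY + sin φ·ΔZ = (0.979425)(0.963862)(606) + (0.979425)(-0.266402)(350) + (-0.201806)(-48) = 490.45 m.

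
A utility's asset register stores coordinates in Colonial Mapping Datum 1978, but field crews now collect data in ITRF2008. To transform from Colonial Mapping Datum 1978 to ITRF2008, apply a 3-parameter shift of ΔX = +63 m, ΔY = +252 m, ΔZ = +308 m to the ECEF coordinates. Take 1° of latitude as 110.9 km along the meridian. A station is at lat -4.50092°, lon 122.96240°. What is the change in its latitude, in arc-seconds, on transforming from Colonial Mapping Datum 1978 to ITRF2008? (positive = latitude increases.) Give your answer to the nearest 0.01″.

sin φ = -0.078475, cos φ = 0.996916, sin λ = 0.839028, cos λ = -0.544089.
North component: ΔN = −sin φ cos λ·ΔX − sin φ sin λ·ΔY + cos φ·ΔZ = −(-0.078475)(-0.544089)(63) − (-0.078475)(0.839028)(252) + (0.996916)(308) = 320.95 m.
1° of latitude spans 110900 m, so Δφ = 320.95 / 110900 × 3600 = 10.419″.

Δφ = 10.42″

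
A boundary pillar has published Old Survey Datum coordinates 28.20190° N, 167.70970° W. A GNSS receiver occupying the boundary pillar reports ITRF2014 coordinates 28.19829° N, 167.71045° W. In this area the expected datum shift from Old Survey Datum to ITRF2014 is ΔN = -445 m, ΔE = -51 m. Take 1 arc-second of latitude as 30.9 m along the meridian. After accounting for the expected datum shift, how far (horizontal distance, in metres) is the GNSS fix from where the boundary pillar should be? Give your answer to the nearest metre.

Observed coordinate differences: Δφ = -0.00361°, Δλ = -0.00075°.
Converting to metres (1° lat = 111240 m, cos φ = 0.881288): observed ΔN = -401.6 m, observed ΔE = -73.5 m.
Subtracting the expected shift leaves a residual of -401.6 − (-445) = 43.4 m north and -73.5 − (-51) = -22.5 m east.
Residual distance = √(43.4² + (-22.5)²) = 48.9 m.

49 m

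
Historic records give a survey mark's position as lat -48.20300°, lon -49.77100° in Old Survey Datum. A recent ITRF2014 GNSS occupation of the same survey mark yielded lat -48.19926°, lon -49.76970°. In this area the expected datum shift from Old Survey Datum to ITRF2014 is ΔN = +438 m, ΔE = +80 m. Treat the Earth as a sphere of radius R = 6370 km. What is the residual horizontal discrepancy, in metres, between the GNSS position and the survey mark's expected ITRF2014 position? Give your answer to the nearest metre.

28 m

Observed coordinate differences: Δφ = +0.00374°, Δλ = +0.00130°.
Converting to metres (1° lat = 111177 m, cos φ = 0.666493): observed ΔN = 415.8 m, observed ΔE = 96.3 m.
Subtracting the expected shift leaves a residual of 415.8 − (438) = -22.2 m north and 96.3 − (80) = 16.3 m east.
Residual distance = √((-22.2)² + 16.3²) = 27.6 m.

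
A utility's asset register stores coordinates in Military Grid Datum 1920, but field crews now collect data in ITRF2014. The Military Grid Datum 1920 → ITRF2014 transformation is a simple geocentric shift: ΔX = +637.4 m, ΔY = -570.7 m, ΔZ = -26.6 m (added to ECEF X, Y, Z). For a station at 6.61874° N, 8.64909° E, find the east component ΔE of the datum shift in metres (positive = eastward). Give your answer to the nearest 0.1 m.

ΔE = -660.1 m

The local east axis at (φ, λ) is (−sin λ, cos λ, 0), so ΔE = −sin(8.64909°)·637.4 + cos(8.64909°)·(-570.7) = -660.06 m.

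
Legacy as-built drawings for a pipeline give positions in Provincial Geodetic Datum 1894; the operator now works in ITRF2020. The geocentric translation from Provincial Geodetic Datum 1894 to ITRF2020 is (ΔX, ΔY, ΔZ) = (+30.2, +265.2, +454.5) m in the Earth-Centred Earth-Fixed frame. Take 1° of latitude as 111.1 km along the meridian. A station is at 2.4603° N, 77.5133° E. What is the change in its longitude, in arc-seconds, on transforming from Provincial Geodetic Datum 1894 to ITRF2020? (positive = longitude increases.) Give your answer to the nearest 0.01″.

Δλ = 0.90″

sin φ = 0.042927, cos φ = 0.999078, sin λ = 0.976346, cos λ = 0.216213.
East component: ΔE = −sin λ·ΔX + cos λ·ΔY = −(0.976346)(30.2) + (0.216213)(265.2) = 27.85 m.
1° of latitude spans 111100 m; at latitude φ, 1° of longitude spans that × cos φ = 110997.6 m, so Δλ = 27.85 / 110997.6 × 3600 = 0.903″.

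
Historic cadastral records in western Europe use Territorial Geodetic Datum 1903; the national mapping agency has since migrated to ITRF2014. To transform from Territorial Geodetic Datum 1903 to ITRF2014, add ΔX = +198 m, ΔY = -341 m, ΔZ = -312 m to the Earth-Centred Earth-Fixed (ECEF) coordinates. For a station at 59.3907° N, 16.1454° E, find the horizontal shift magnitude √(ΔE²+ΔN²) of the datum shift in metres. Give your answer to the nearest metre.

The local east axis at (φ, λ) is (−sin λ, cos λ, 0), so ΔE = −sin(16.1454°)·198 + cos(16.1454°)·(-341) = -382.61 m.
The local north axis is (−sin φ cos λ, −sin φ sin λ, cos φ), giving ΔN = -163.689 + 81.611 − 158.865 = -240.94 m.
Horizontal magnitude = √(ΔE² + ΔN²) = √((-382.61)² + (-240.94)²) = 452.15 m.

452 m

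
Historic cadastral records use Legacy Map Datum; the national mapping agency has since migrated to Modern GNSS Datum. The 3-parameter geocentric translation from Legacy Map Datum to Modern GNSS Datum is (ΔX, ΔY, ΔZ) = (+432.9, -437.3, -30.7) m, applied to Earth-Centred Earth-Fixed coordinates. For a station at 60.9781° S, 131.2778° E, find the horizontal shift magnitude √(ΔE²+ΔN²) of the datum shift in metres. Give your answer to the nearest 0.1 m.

553.2 m

The local east axis at (φ, λ) is (−sin λ, cos λ, 0), so ΔE = −sin(131.2778°)·432.9 + cos(131.2778°)·(-437.3) = -36.84 m.
The local north axis is (−sin φ cos λ, −sin φ sin λ, cos φ), giving ΔN = -249.729 − 287.374 − 14.894 = -552.00 m.
Horizontal magnitude = √(ΔE² + ΔN²) = √((-36.84)² + (-552.00)²) = 553.22 m.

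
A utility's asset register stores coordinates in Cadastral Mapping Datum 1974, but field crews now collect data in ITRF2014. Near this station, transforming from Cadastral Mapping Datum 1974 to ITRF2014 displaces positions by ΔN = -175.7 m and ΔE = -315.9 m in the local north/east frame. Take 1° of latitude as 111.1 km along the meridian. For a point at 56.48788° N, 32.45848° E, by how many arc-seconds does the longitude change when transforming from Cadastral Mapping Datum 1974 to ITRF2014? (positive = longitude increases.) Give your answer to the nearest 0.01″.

At latitude 56.48788°, cos φ = 0.552113.
1° of longitude at this latitude = 111.1 × cos φ = 61.34 km, so Δλ = -315.9 / 61339.8 = -0.0051500° = -18.540″.

Δλ = -18.54″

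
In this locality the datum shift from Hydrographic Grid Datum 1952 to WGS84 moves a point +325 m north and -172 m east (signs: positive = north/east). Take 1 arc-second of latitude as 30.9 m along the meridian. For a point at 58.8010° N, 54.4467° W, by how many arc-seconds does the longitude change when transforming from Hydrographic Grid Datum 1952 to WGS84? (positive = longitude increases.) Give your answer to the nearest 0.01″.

Δλ = -10.75″

At latitude 58.8010°, cos φ = 0.518012.
1″ of longitude at this latitude = 30.90 × cos φ = 16.0066 m, so Δλ = -172.0 / 16.0066 = -10.746″.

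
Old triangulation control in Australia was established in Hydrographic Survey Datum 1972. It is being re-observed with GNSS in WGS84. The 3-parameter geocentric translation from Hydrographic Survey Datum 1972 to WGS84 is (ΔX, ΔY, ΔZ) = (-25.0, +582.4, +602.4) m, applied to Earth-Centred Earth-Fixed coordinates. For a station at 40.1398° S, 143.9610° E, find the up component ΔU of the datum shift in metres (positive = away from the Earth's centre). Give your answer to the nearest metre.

ΔU = -111 m

At φ = -40.1398°, λ = 143.9610°: sin φ = -0.644655, cos φ = 0.764474, sin λ = 0.588336, cos λ = -0.808617.
ΔU = cos φ cos λ·ΔX + cos φ sin λ·ΔY + sin φ·ΔZ = (0.764474)(-0.808617)(-25.0) + (0.764474)(0.588336)(582.4) + (-0.644655)(602.4) = -110.94 m.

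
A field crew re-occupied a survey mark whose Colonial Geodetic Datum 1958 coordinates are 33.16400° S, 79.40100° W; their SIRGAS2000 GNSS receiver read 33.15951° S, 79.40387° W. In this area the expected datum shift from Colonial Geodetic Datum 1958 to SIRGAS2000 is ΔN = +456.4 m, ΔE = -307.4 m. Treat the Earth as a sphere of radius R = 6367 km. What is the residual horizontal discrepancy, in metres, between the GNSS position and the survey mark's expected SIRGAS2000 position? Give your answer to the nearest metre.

59 m

Observed coordinate differences: Δφ = +0.00449°, Δλ = -0.00287°.
Converting to metres (1° lat = 111125 m, cos φ = 0.837108): observed ΔN = 499.0 m, observed ΔE = -267.0 m.
Subtracting the expected shift leaves a residual of 499.0 − (456.4) = 42.6 m north and -267.0 − (-307.4) = 40.4 m east.
Residual distance = √(42.6² + 40.4²) = 58.7 m.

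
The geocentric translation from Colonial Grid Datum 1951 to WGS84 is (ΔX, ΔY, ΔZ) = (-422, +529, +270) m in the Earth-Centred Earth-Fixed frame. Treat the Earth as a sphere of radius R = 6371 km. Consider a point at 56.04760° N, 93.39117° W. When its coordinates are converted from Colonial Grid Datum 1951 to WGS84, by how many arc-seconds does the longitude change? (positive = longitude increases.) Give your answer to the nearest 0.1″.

Δλ = -26.2″

sin φ = 0.829502, cos φ = 0.558504, sin λ = -0.998249, cos λ = -0.059153.
East component: ΔE = −sin λ·ΔX + cos λ·ΔY = −(-0.998249)(-422) + (-0.059153)(529) = -452.55 m.
1° of latitude spans πR/180 = 111195 m; at latitude φ, 1° of longitude spans that × cos φ = 62102.8 m, so Δλ = -452.55 / 62102.8 × 3600 = -26.234″.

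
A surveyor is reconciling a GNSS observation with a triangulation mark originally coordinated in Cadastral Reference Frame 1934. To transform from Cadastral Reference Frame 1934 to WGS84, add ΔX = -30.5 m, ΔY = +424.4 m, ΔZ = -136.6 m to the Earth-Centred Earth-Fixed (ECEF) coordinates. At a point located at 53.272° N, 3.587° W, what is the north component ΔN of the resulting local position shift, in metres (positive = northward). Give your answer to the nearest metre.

ΔN = -36 m

At φ = 53.272°, λ = -3.587°: sin φ = 0.801483, cos φ = 0.598017, sin λ = -0.062564, cos λ = 0.998041.
ΔN = −sin φ cos λ·ΔX − sin φ sin λ·ΔY + cos φ·ΔZ = −(0.801483)(0.998041)(-30.5) − (0.801483)(-0.062564)(424.4) + (0.598017)(-136.6) = -36.01 m.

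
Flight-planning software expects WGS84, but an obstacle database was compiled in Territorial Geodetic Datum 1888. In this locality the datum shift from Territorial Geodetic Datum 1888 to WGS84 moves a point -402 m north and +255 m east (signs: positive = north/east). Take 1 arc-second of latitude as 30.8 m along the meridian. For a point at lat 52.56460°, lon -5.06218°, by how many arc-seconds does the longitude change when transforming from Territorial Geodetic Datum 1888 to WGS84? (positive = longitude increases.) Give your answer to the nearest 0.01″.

At latitude 52.56460°, cos φ = 0.607867.
1″ of longitude at this latitude = 30.80 × cos φ = 18.7223 m, so Δλ = 255.0 / 18.7223 = 13.620″.

Δλ = 13.62″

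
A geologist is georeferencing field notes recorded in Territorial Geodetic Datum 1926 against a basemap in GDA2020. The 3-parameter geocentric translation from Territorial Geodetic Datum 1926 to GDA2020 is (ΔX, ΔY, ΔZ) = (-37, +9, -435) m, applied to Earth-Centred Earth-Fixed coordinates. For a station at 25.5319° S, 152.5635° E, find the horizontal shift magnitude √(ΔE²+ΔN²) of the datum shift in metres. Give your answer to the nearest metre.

377 m

The local east axis at (φ, λ) is (−sin λ, cos λ, 0), so ΔE = −sin(152.5635°)·(-37) + cos(152.5635°)·9 = 9.06 m.
The local north axis is (−sin φ cos λ, −sin φ sin λ, cos φ), giving ΔN = 14.154 + 1.787 − 392.520 = -376.58 m.
Horizontal magnitude = √(ΔE² + ΔN²) = √(9.06² + (-376.58)²) = 376.69 m.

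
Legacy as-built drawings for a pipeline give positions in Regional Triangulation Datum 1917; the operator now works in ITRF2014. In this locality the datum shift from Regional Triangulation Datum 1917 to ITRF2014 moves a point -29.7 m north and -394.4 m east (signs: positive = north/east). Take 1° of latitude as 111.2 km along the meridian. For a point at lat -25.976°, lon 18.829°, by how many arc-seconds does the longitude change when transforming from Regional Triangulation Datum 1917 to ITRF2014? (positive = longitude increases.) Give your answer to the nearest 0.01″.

At latitude -25.976°, cos φ = 0.898978.
1° of longitude at this latitude = 111.2 × cos φ = 99.97 km, so Δλ = -394.4 / 99966.3 = -0.0039453° = -14.203″.

Δλ = -14.20″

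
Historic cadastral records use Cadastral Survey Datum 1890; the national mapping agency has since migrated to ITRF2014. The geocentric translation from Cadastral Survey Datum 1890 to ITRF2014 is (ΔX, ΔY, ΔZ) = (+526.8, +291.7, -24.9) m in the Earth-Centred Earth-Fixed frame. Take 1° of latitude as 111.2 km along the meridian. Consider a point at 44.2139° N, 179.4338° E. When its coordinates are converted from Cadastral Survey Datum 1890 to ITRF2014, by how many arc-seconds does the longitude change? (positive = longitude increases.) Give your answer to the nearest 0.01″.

sin φ = 0.697339, cos φ = 0.716741, sin λ = 0.009882, cos λ = -0.999951.
East component: ΔE = −sin λ·ΔX + cos λ·ΔY = −(0.009882)(526.8) + (-0.999951)(291.7) = -296.89 m.
1° of latitude spans 111200 m; at latitude φ, 1° of longitude spans that × cos φ = 79701.6 m, so Δλ = -296.89 / 79701.6 × 3600 = -13.410″.

Δλ = -13.41″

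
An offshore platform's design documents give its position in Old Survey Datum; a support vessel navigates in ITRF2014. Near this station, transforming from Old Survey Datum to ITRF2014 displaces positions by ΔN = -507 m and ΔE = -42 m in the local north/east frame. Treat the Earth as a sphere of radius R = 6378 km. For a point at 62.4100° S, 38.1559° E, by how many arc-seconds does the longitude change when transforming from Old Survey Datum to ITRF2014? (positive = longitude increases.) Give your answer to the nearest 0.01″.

At latitude -62.4100°, cos φ = 0.463141.
One radian of longitude at latitude φ spans R cos φ, so Δλ = ΔE / (R cos φ) = -42.0 / (6378000 × 0.463141) = -1.4218e-05 rad = -2.933″.

Δλ = -2.93″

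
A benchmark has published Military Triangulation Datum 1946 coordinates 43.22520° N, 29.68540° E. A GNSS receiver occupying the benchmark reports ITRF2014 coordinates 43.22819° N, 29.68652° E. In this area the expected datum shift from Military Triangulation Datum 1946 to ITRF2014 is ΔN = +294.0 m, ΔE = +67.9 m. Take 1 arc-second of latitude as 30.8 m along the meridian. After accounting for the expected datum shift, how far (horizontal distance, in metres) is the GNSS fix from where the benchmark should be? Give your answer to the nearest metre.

44 m

Observed coordinate differences: Δφ = +0.00299°, Δλ = +0.00112°.
Converting to metres (1° lat = 110880 m, cos φ = 0.728667): observed ΔN = 331.5 m, observed ΔE = 90.5 m.
Subtracting the expected shift leaves a residual of 331.5 − (294.0) = 37.5 m north and 90.5 − (67.9) = 22.6 m east.
Residual distance = √(37.5² + 22.6²) = 43.8 m.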